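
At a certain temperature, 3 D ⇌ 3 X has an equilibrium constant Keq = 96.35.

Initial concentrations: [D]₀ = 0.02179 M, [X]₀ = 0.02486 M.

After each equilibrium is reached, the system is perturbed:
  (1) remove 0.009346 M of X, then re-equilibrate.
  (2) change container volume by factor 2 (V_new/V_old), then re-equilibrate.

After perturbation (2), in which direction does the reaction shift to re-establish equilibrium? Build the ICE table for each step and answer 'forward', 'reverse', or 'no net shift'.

Q₀ = 1.485 vs Keq = 96.35 ⇒ Q<K, forward
Step 1:
                   D          X
  init       0.02179    0.02486
  Δ         -0.01344    0.01344
  eq        0.008354     0.0383
  solve Keq expr → x = 0.004479; check Q = 96.35
Then remove 0.009346 M of X.
Step 2:
                   D          X
  init      0.008354    0.02895
  Δ        -0.001674   0.001674
  eq         0.00668    0.03062
  solve Keq expr → x = 5.5786e-04; check Q = 96.35
Then change container volume by factor 2 (V_new/V_old).
Step 3:
                   D          X
  init       0.00334    0.01531
  Δ                0          0
  eq         0.00334    0.01531
  solve Keq expr → x = 0; check Q = 96.35

Direction: no net shift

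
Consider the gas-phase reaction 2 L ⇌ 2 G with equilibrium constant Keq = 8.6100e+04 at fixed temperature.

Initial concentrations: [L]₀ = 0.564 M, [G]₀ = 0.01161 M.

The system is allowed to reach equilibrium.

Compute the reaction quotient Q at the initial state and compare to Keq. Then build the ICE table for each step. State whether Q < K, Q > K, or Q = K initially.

Q₀ = 4.2375e-04; Q < K (proceeds forward)

Q₀ = 4.2375e-04 vs Keq = 8.6100e+04 ⇒ Q<K, forward
Step 1:
                   L          G
  init         0.564    0.01161
  Δ           -0.562      0.562
  eq        0.001955     0.5737
  solve Keq expr → x = 0.281; check Q = 8.6100e+04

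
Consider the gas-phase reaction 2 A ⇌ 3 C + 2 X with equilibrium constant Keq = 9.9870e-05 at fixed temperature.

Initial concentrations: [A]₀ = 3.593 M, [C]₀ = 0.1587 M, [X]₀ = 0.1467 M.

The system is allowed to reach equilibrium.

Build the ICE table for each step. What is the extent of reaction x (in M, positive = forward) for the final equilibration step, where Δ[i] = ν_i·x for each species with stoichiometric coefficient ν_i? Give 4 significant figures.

x = 0.04203 M

Q₀ = 6.6631e-06 vs Keq = 9.9870e-05 ⇒ Q<K, forward
Step 1:
                  A         C         X
  I           3.593    0.1587    0.1467
  C        -0.08405    0.1261   0.08405
  E           3.509    0.2848    0.2308
  solve Keq expr → x = 0.04203; check Q = 9.9870e-05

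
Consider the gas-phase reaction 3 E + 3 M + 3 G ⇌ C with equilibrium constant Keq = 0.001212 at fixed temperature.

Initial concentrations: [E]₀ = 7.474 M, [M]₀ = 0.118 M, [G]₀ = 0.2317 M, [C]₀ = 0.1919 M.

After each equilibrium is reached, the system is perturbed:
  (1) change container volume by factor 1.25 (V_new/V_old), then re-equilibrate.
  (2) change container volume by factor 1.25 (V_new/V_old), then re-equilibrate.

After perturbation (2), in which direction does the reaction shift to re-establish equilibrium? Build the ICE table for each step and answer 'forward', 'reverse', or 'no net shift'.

Q₀ = 22.49 vs Keq = 0.001212 ⇒ Q>K, reverse
Step 1:
                  E         M         G         C
  I           7.474     0.118    0.2317    0.1919
  C          0.4598    0.4598    0.4598   -0.1533
  E           7.934    0.5778    0.6915   0.03862
  solve Keq expr → x = -0.1533; check Q = 0.001212
Then change container volume by factor 1.25 (V_new/V_old).
Step 2:
                  E         M         G         C
  I           6.347    0.4623    0.5532    0.0309
  C         0.06094   0.06094   0.06094  -0.02031
  E           6.408    0.5232    0.6142   0.01058
  solve Keq expr → x = -0.02031; check Q = 0.001212
Then change container volume by factor 1.25 (V_new/V_old).
Step 3:
                  E         M         G         C
  I           5.126    0.4186    0.4913  0.008466
  C         0.01982   0.01982   0.01982 -0.006607
  E           5.146    0.4384    0.5112  0.001859
  solve Keq expr → x = -0.006607; check Q = 0.001212

Direction: reverse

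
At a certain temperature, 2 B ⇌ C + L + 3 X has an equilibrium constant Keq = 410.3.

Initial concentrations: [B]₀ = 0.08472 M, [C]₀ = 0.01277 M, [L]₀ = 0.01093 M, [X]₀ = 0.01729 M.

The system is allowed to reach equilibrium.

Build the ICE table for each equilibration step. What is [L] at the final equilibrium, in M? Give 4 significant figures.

Q₀ = 1.0051e-07 vs Keq = 410.3 ⇒ Q<K, forward
Step 1:
                   B          C          L          X
  Initial    0.08472    0.01277    0.01093    0.01729
  Change    -0.08457    0.04229    0.04229     0.1269
  Equil   1.4625e-04    0.05506    0.05322     0.1442
  solve Keq expr → x = 0.04229; check Q = 410.3

[L]_eq = 0.05322 M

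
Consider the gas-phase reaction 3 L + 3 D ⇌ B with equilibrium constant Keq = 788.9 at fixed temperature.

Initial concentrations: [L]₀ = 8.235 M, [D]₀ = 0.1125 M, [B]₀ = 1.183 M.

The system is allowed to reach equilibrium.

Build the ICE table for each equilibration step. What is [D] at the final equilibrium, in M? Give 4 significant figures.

Q₀ = 1.488 vs Keq = 788.9 ⇒ Q<K, forward
Step 1:
                    L           D           B
  Initial       8.235      0.1125       1.183
  Change      -0.0983     -0.0983     0.03277
  Equil         8.137      0.0142       1.216
  solve Keq expr → x = 0.03277; check Q = 788.9

[D]_eq = 0.0142 M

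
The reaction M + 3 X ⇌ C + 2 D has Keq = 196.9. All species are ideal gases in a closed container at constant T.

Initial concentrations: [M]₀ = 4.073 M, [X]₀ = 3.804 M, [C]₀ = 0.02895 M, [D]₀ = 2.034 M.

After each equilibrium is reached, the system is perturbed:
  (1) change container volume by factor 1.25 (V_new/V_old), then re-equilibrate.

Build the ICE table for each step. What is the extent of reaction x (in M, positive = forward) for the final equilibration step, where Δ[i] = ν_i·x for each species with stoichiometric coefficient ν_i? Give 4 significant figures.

Q₀ = 5.3421e-04 vs Keq = 196.9 ⇒ Q<K, forward
Step 1:
                   M          X          C          D
  Initial      4.073      3.804    0.02895      2.034
  Change      -1.155     -3.465      1.155       2.31
  Equil        2.918     0.3388      1.184      4.344
  solve Keq expr → x = 1.155; check Q = 196.9
Then change container volume by factor 1.25 (V_new/V_old).
Step 2:
                   M          X          C          D
  Initial      2.334      0.271     0.9472      3.475
  Change    0.006427    0.01928  -0.006427   -0.01285
  Equil        2.341     0.2903     0.9408      3.462
  solve Keq expr → x = -0.006427; check Q = 196.9

x = -0.006427 M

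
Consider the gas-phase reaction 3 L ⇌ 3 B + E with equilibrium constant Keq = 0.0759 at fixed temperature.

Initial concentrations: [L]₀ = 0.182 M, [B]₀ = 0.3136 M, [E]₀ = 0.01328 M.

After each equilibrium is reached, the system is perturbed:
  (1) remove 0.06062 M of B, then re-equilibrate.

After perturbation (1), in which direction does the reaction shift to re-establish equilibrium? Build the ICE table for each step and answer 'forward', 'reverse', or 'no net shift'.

Q₀ = 0.06794 vs Keq = 0.0759 ⇒ Q<K, forward
Step 1:
                    L           B           E
  init          0.182      0.3136     0.01328
  Δ         -0.002192    0.002192  7.3077e-04
  eq           0.1798      0.3158     0.01401
  solve Keq expr → x = 7.3077e-04; check Q = 0.0759
Then remove 0.06062 M of B.
Step 2:
                    L           B           E
  init         0.1798      0.2552     0.01401
  Δ          -0.01291     0.01291    0.004303
  eq           0.1669      0.2681     0.01831
  solve Keq expr → x = 0.004303; check Q = 0.0759

Direction: forward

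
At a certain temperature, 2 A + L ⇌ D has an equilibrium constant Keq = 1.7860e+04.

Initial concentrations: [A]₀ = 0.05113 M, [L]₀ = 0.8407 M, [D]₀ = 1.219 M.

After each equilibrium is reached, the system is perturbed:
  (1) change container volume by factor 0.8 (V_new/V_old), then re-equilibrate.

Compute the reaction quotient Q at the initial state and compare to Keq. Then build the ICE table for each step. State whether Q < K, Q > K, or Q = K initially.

Q₀ = 554.6; Q < K (proceeds forward)

Q₀ = 554.6 vs Keq = 1.7860e+04 ⇒ Q<K, forward
Step 1:
                  A         L         D
  init      0.05113    0.8407     1.219
  Δ        -0.04193  -0.02096   0.02096
  eq       0.009203    0.8197      1.24
  solve Keq expr → x = 0.02096; check Q = 1.7860e+04
Then change container volume by factor 0.8 (V_new/V_old).
Step 2:
                  A         L         D
  init       0.0115     1.025      1.55
  Δ       -0.002292 -0.001146  0.001146
  eq       0.009211     1.024     1.551
  solve Keq expr → x = 0.001146; check Q = 1.7860e+04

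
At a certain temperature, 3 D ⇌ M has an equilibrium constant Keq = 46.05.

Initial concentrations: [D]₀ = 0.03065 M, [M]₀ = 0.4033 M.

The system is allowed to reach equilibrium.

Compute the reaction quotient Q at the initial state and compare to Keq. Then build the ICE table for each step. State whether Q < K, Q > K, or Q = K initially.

Q₀ = 1.4007e+04 vs Keq = 46.05 ⇒ Q>K, reverse
Step 1:
                   D          M
  I          0.03065     0.4033
  C           0.1656    -0.0552
  E           0.1963     0.3481
  solve Keq expr → x = -0.0552; check Q = 46.05

Q₀ = 1.4007e+04; Q > K (proceeds reverse)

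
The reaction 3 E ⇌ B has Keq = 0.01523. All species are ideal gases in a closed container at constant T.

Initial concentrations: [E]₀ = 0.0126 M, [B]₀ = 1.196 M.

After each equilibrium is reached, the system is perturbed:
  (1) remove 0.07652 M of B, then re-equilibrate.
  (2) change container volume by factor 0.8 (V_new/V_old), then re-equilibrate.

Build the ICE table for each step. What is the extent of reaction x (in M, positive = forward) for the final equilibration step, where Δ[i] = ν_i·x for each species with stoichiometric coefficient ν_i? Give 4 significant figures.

Q₀ = 5.9789e+05 vs Keq = 0.01523 ⇒ Q>K, reverse
Step 1:
                    E           B
  Initial      0.0126       1.196
  Change        2.688      -0.896
  Equil         2.701         0.3
  solve Keq expr → x = -0.896; check Q = 0.01523
Then remove 0.07652 M of B.
Step 2:
                    E           B
  Initial       2.701      0.2235
  Change      -0.1173      0.0391
  Equil         2.583      0.2626
  solve Keq expr → x = 0.0391; check Q = 0.01523
Then change container volume by factor 0.8 (V_new/V_old).
Step 3:
                    E           B
  Initial       3.229      0.3282
  Change      -0.2381     0.07935
  Equil         2.991      0.4076
  solve Keq expr → x = 0.07935; check Q = 0.01523

x = 0.07935 M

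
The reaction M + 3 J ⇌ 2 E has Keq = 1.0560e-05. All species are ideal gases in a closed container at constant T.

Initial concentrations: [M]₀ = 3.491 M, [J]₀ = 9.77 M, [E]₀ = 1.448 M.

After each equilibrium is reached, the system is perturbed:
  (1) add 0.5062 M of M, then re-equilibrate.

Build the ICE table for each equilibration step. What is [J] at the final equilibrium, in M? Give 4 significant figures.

Q₀ = 6.4403e-04 vs Keq = 1.0560e-05 ⇒ Q>K, reverse
Step 1:
                   M          J          E
  Initial      3.491       9.77      1.448
  Change       0.595      1.785      -1.19
  Equil        4.086      11.55      0.258
  solve Keq expr → x = -0.595; check Q = 1.0560e-05
Then add 0.5062 M of M.
Step 2:
                   M          J          E
  Initial      4.592      11.55      0.258
  Change   -0.007263   -0.02179    0.01453
  Equil        4.585      11.53     0.2725
  solve Keq expr → x = 0.007263; check Q = 1.0560e-05

[J]_eq = 11.53 M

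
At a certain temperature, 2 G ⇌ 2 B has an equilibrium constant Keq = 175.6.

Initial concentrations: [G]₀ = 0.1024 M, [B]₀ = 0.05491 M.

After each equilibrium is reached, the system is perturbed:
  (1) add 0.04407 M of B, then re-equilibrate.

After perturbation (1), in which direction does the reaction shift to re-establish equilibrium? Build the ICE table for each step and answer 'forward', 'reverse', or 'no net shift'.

Q₀ = 0.2875 vs Keq = 175.6 ⇒ Q<K, forward
Step 1:
                    G           B
  init         0.1024     0.05491
  Δ          -0.09136     0.09136
  eq          0.01104      0.1463
  solve Keq expr → x = 0.04568; check Q = 175.6
Then add 0.04407 M of B.
Step 2:
                    G           B
  init        0.01104      0.1903
  Δ          0.003092   -0.003092
  eq          0.01413      0.1872
  solve Keq expr → x = -0.001546; check Q = 175.6

Direction: reverse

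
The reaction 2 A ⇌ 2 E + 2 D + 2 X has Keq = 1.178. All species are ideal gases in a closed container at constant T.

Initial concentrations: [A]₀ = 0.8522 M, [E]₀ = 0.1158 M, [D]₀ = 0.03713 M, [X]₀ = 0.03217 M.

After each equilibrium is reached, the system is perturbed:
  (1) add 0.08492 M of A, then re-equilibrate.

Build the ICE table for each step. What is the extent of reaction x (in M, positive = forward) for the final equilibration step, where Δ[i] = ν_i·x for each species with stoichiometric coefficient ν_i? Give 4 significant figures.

x = 0.01883 M

Q₀ = 2.6344e-08 vs Keq = 1.178 ⇒ Q<K, forward
Step 1:
                   A          E          D          X
  Initial     0.8522     0.1158    0.03713    0.03217
  Change     -0.5939     0.5939     0.5939     0.5939
  Equil       0.2583     0.7097      0.631     0.6261
  solve Keq expr → x = 0.2969; check Q = 1.178
Then add 0.08492 M of A.
Step 2:
                   A          E          D          X
  Initial     0.3432     0.7097      0.631     0.6261
  Change    -0.03765    0.03765    0.03765    0.03765
  Equil       0.3056     0.7473     0.6687     0.6637
  solve Keq expr → x = 0.01883; check Q = 1.178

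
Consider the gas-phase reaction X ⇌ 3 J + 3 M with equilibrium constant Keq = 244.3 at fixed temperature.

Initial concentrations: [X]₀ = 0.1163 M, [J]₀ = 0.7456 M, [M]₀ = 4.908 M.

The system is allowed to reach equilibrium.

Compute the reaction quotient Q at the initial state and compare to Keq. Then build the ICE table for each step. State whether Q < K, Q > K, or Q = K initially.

Q₀ = 421.4; Q > K (proceeds reverse)

Q₀ = 421.4 vs Keq = 244.3 ⇒ Q>K, reverse
Step 1:
                  X         J         M
  I          0.1163    0.7456     4.908
  C         0.02438  -0.07314  -0.07314
  E          0.1407    0.6725     4.835
  solve Keq expr → x = -0.02438; check Q = 244.3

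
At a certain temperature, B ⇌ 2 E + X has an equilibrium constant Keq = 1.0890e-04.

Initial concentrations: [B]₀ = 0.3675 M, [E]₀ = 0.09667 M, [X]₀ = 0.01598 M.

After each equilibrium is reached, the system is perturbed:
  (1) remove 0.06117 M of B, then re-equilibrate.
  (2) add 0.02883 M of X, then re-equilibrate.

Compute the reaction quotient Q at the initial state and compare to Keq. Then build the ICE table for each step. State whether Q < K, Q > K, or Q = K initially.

Q₀ = 4.0635e-04 vs Keq = 1.0890e-04 ⇒ Q>K, reverse
Step 1:
                   B          E          X
  Initial     0.3675    0.09667    0.01598
  Change    0.009262   -0.01852  -0.009262
  Equil       0.3768    0.07815   0.006718
  solve Keq expr → x = -0.009262; check Q = 1.0890e-04
Then remove 0.06117 M of B.
Step 2:
                   B          E          X
  Initial     0.3156    0.07815   0.006718
  Change  8.2881e-04  -0.001658 -8.2881e-04
  Equil       0.3164    0.07649    0.00589
  solve Keq expr → x = -8.2881e-04; check Q = 1.0890e-04
Then add 0.02883 M of X.
Step 3:
                   B          E          X
  Initial     0.3164    0.07649    0.03472
  Change     0.01616   -0.03232   -0.01616
  Equil       0.3326    0.04417    0.01856
  solve Keq expr → x = -0.01616; check Q = 1.0890e-04

Q₀ = 4.0635e-04; Q > K (proceeds reverse)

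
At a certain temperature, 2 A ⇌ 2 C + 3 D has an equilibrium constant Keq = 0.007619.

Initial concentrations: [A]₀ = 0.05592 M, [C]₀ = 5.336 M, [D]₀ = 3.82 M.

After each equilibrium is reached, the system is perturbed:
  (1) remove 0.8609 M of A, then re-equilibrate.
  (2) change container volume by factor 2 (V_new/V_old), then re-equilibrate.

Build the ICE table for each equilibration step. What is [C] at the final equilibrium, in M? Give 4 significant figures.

[C]_eq = 1.481 M

Q₀ = 5.0756e+05 vs Keq = 0.007619 ⇒ Q>K, reverse
Step 1:
                    A           C           D
  init        0.05592       5.336        3.82
  Δ             2.429      -2.429      -3.643
  eq            2.484       2.907      0.1772
  solve Keq expr → x = -1.214; check Q = 0.007619
Then remove 0.8609 M of A.
Step 2:
                    A           C           D
  init          1.624       2.907      0.1772
  Δ           0.02759    -0.02759    -0.04139
  eq            1.651        2.88      0.1358
  solve Keq expr → x = -0.0138; check Q = 0.007619
Then change container volume by factor 2 (V_new/V_old).
Step 3:
                    A           C           D
  init         0.8256        1.44      0.0679
  Δ          -0.04066     0.04066     0.06099
  eq           0.7849       1.481      0.1289
  solve Keq expr → x = 0.02033; check Q = 0.007619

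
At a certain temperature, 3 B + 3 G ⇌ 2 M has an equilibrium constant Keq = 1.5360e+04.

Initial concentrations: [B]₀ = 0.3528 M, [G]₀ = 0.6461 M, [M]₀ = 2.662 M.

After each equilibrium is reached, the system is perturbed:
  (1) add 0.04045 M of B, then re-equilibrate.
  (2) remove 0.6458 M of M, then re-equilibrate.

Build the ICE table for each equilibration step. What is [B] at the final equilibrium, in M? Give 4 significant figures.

Q₀ = 598.3 vs Keq = 1.5360e+04 ⇒ Q<K, forward
Step 1:
                  B         G         M
  I          0.3528    0.6461     2.662
  C         -0.1815   -0.1815     0.121
  E          0.1713    0.4646     2.783
  solve Keq expr → x = 0.0605; check Q = 1.5360e+04
Then add 0.04045 M of B.
Step 2:
                  B         G         M
  I          0.2118    0.4646     2.783
  C        -0.02845  -0.02845   0.01897
  E          0.1833    0.4362     2.802
  solve Keq expr → x = 0.009483; check Q = 1.5360e+04
Then remove 0.6458 M of M.
Step 3:
                  B         G         M
  I          0.1833    0.4362     2.156
  C        -0.02092  -0.02092   0.01395
  E          0.1624    0.4152      2.17
  solve Keq expr → x = 0.006975; check Q = 1.5360e+04

[B]_eq = 0.1624 M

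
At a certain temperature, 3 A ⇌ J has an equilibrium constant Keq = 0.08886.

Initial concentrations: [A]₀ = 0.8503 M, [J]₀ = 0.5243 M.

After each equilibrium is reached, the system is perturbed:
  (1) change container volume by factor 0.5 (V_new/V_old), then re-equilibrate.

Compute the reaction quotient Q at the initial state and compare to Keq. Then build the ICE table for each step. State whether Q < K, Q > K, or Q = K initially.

Q₀ = 0.8528 vs Keq = 0.08886 ⇒ Q>K, reverse
Step 1:
                    A           J
  I            0.8503      0.5243
  C            0.6581     -0.2194
  E             1.508      0.3049
  solve Keq expr → x = -0.2194; check Q = 0.08886
Then change container volume by factor 0.5 (V_new/V_old).
Step 2:
                    A           J
  I             3.017      0.6099
  C           -0.8567      0.2856
  E              2.16      0.8955
  solve Keq expr → x = 0.2856; check Q = 0.08886

Q₀ = 0.8528; Q > K (proceeds reverse)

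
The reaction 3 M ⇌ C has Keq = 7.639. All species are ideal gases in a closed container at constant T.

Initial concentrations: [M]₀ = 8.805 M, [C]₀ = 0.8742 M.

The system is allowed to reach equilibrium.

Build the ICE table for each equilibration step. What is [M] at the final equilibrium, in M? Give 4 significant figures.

Q₀ = 0.001281 vs Keq = 7.639 ⇒ Q<K, forward
Step 1:
                    M           C
  Initial       8.805      0.8742
  Change        -8.03       2.677
  Equil        0.7746       3.551
  solve Keq expr → x = 2.677; check Q = 7.639

[M]_eq = 0.7746 M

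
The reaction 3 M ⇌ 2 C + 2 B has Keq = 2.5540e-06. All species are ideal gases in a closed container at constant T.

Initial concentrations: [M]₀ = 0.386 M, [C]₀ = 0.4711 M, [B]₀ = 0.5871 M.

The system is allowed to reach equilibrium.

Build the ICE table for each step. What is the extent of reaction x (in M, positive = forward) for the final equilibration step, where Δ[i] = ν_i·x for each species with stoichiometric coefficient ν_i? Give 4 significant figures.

x = -0.2287 M

Q₀ = 1.33 vs Keq = 2.5540e-06 ⇒ Q>K, reverse
Step 1:
                  M         C         B
  init        0.386    0.4711    0.5871
  Δ          0.6861   -0.4574   -0.4574
  eq          1.072   0.01368    0.1297
  solve Keq expr → x = -0.2287; check Q = 2.5540e-06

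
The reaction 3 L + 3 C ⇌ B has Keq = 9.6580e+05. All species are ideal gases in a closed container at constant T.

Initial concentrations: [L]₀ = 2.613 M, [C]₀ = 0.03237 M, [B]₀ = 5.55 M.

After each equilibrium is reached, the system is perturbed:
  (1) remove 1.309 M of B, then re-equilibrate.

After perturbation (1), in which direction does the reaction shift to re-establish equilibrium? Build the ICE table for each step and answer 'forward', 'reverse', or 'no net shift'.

Q₀ = 9172 vs Keq = 9.6580e+05 ⇒ Q<K, forward
Step 1:
                   L          C          B
  Initial      2.613    0.03237       5.55
  Change    -0.02544   -0.02544   0.008481
  Equil        2.588   0.006926      5.558
  solve Keq expr → x = 0.008481; check Q = 9.6580e+05
Then remove 1.309 M of B.
Step 2:
                   L          C          B
  Initial      2.588   0.006926      4.249
  Change  -5.9144e-04 -5.9144e-04 1.9715e-04
  Equil        2.587   0.006334       4.25
  solve Keq expr → x = 1.9715e-04; check Q = 9.6580e+05

Direction: forward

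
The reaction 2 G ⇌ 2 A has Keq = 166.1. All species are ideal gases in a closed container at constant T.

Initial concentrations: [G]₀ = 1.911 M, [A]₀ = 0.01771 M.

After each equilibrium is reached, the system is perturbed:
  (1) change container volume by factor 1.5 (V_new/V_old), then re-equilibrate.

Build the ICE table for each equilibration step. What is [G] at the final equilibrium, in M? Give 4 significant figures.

Q₀ = 8.5885e-05 vs Keq = 166.1 ⇒ Q<K, forward
Step 1:
                  G         A
  init        1.911   0.01771
  Δ          -1.772     1.772
  eq         0.1389      1.79
  solve Keq expr → x = 0.8861; check Q = 166.1
Then change container volume by factor 1.5 (V_new/V_old).
Step 2:
                  G         A
  init      0.09258     1.193
  Δ               0         0
  eq        0.09258     1.193
  solve Keq expr → x = 0; check Q = 166.1

[G]_eq = 0.09258 M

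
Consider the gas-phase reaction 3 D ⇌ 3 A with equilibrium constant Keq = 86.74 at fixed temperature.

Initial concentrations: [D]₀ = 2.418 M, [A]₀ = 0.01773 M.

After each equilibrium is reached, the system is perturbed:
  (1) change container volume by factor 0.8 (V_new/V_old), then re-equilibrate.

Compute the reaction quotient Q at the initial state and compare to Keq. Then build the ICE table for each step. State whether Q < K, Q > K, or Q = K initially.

Q₀ = 3.9424e-07 vs Keq = 86.74 ⇒ Q<K, forward
Step 1:
                   D          A
  init         2.418    0.01773
  Δ           -1.969      1.969
  eq          0.4488      1.987
  solve Keq expr → x = 0.6564; check Q = 86.74
Then change container volume by factor 0.8 (V_new/V_old).
Step 2:
                   D          A
  init        0.5611      2.484
  Δ                0          0
  eq          0.5611      2.484
  solve Keq expr → x = 0; check Q = 86.74

Q₀ = 3.9424e-07; Q < K (proceeds forward)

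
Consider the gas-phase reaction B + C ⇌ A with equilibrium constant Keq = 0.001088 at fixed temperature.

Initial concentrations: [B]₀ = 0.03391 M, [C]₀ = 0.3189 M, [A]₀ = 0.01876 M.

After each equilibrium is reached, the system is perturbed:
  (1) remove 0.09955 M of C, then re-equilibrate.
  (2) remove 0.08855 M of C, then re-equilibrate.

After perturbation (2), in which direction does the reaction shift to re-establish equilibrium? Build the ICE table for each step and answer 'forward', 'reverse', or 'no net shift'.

Direction: reverse

Q₀ = 1.735 vs Keq = 0.001088 ⇒ Q>K, reverse
Step 1:
                  B         C         A
  init      0.03391    0.3189   0.01876
  Δ         0.01874   0.01874  -0.01874
  eq        0.05265    0.3376 1.9341e-05
  solve Keq expr → x = -0.01874; check Q = 0.001088
Then remove 0.09955 M of C.
Step 2:
                  B         C         A
  init      0.05265    0.2381 1.9341e-05
  Δ       5.7008e-06 5.7008e-06 -5.7008e-06
  eq        0.05266    0.2381 1.3641e-05
  solve Keq expr → x = -5.7008e-06; check Q = 0.001088
Then remove 0.08855 M of C.
Step 3:
                  B         C         A
  init      0.05266    0.1495 1.3641e-05
  Δ       5.0719e-06 5.0719e-06 -5.0719e-06
  eq        0.05266    0.1496 8.5686e-06
  solve Keq expr → x = -5.0719e-06; check Q = 0.001088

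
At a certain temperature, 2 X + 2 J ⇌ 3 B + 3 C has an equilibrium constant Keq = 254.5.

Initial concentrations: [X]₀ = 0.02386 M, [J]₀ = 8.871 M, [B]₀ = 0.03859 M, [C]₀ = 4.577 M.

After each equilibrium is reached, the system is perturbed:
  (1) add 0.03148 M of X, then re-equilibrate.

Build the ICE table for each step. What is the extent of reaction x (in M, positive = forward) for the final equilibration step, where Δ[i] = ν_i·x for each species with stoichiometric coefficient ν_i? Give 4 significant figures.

Q₀ = 0.123 vs Keq = 254.5 ⇒ Q<K, forward
Step 1:
                   X          J          B          C
  I          0.02386      8.871    0.03859      4.577
  C          -0.0225    -0.0225    0.03374    0.03374
  E         0.001364      8.849    0.07233      4.611
  solve Keq expr → x = 0.01125; check Q = 254.5
Then add 0.03148 M of X.
Step 2:
                   X          J          B          C
  I          0.03284      8.849    0.07233      4.611
  C         -0.02998   -0.02998    0.04496    0.04496
  E         0.002869      8.819     0.1173      4.656
  solve Keq expr → x = 0.01499; check Q = 254.5

x = 0.01499 M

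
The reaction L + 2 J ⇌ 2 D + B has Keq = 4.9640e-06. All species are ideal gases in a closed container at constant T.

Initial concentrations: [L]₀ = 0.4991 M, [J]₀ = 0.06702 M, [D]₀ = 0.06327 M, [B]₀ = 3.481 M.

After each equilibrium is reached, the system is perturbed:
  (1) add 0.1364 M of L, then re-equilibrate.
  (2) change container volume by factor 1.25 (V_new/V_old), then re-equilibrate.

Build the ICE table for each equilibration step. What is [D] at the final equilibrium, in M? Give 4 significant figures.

Q₀ = 6.216 vs Keq = 4.9640e-06 ⇒ Q>K, reverse
Step 1:
                   L          J          D          B
  I           0.4991    0.06702    0.06327      3.481
  C          0.03158    0.06316   -0.06316   -0.03158
  E           0.5307     0.1302 1.1376e-04      3.449
  solve Keq expr → x = -0.03158; check Q = 4.9640e-06
Then add 0.1364 M of L.
Step 2:
                   L          J          D          B
  I           0.6671     0.1302 1.1376e-04      3.449
  C       -6.8852e-06 -1.3770e-05 1.3770e-05 6.8852e-06
  E           0.6671     0.1302 1.2753e-04      3.449
  solve Keq expr → x = 6.8852e-06; check Q = 4.9640e-06
Then change container volume by factor 1.25 (V_new/V_old).
Step 3:
                   L          J          D          B
  I           0.5337     0.1041 1.0202e-04       2.76
  C                0          0          0          0
  E           0.5337     0.1041 1.0202e-04       2.76
  solve Keq expr → x = 0; check Q = 4.9640e-06

[D]_eq = 1.0202e-04 M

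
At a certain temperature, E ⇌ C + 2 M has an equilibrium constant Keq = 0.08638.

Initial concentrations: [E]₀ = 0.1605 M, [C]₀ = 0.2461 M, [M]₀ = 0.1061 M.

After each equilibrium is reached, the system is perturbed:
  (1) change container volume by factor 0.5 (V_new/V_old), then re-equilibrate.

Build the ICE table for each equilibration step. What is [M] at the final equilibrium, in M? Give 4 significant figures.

Q₀ = 0.01726 vs Keq = 0.08638 ⇒ Q<K, forward
Step 1:
                    E           C           M
  I            0.1605      0.2461      0.1061
  C          -0.04149     0.04149     0.08297
  E             0.119      0.2876      0.1891
  solve Keq expr → x = 0.04149; check Q = 0.08638
Then change container volume by factor 0.5 (V_new/V_old).
Step 2:
                    E           C           M
  I             0.238      0.5752      0.3781
  C           0.07332    -0.07332     -0.1466
  E            0.3114      0.5018      0.2315
  solve Keq expr → x = -0.07332; check Q = 0.08638

[M]_eq = 0.2315 M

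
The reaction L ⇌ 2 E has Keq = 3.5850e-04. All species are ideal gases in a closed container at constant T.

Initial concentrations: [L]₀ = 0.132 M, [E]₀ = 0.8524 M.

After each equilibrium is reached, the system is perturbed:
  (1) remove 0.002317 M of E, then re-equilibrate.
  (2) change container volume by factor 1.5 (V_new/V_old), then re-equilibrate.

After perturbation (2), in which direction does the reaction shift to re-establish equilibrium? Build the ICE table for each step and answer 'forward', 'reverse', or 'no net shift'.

Q₀ = 5.504 vs Keq = 3.5850e-04 ⇒ Q>K, reverse
Step 1:
                   L          E
  Initial      0.132     0.8524
  Change      0.4192    -0.8383
  Equil       0.5512    0.01406
  solve Keq expr → x = -0.4192; check Q = 3.5850e-04
Then remove 0.002317 M of E.
Step 2:
                   L          E
  Initial     0.5512    0.01174
  Change   -0.001151   0.002302
  Equil         0.55    0.01404
  solve Keq expr → x = 0.001151; check Q = 3.5850e-04
Then change container volume by factor 1.5 (V_new/V_old).
Step 3:
                   L          E
  Initial     0.3667   0.009361
  Change   -0.001044   0.002088
  Equil       0.3656    0.01145
  solve Keq expr → x = 0.001044; check Q = 3.5850e-04

Direction: forward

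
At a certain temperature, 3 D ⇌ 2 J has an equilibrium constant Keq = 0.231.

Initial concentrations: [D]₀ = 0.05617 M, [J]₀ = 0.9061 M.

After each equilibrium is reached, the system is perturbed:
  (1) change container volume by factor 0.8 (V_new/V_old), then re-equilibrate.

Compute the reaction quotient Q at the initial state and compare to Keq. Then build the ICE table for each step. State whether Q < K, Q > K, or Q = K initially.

Q₀ = 4633; Q > K (proceeds reverse)

Q₀ = 4633 vs Keq = 0.231 ⇒ Q>K, reverse
Step 1:
                   D          J
  Initial    0.05617     0.9061
  Change       0.794    -0.5293
  Equil       0.8502     0.3768
  solve Keq expr → x = -0.2647; check Q = 0.231
Then change container volume by factor 0.8 (V_new/V_old).
Step 2:
                   D          J
  Initial      1.063      0.471
  Change    -0.03962    0.02642
  Equil        1.023     0.4974
  solve Keq expr → x = 0.01321; check Q = 0.231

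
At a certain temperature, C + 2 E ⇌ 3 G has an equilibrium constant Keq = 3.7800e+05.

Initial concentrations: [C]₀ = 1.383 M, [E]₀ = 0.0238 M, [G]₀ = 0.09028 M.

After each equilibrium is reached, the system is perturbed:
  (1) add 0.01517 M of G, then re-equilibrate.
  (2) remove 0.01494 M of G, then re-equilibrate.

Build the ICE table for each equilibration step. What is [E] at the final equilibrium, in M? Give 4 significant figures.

[E]_eq = 6.2212e-05 M

Q₀ = 0.9393 vs Keq = 3.7800e+05 ⇒ Q<K, forward
Step 1:
                    C           E           G
  init          1.383      0.0238     0.09028
  Δ          -0.01187    -0.02374     0.03561
  eq            1.371  6.2042e-05      0.1259
  solve Keq expr → x = 0.01187; check Q = 3.7800e+05
Then add 0.01517 M of G.
Step 2:
                    C           E           G
  init          1.371  6.2042e-05      0.1411
  Δ        5.7661e-06  1.1532e-05 -1.7298e-05
  eq            1.371  7.3574e-05       0.141
  solve Keq expr → x = -5.7661e-06; check Q = 3.7800e+05
Then remove 0.01494 M of G.
Step 3:
                    C           E           G
  init          1.371  7.3574e-05      0.1261
  Δ       -5.6811e-06 -1.1362e-05  1.7043e-05
  eq            1.371  6.2212e-05      0.1261
  solve Keq expr → x = 5.6811e-06; check Q = 3.7800e+05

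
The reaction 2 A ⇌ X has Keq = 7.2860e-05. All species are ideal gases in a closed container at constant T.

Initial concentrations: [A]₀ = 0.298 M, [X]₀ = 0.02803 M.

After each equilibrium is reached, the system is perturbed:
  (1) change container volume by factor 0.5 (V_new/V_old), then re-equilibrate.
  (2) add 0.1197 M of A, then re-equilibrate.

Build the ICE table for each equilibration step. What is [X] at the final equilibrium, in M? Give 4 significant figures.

[X]_eq = 4.9918e-05 M

Q₀ = 0.3156 vs Keq = 7.2860e-05 ⇒ Q>K, reverse
Step 1:
                    A           X
  I             0.298     0.02803
  C           0.05604    -0.02802
  E             0.354  9.1327e-06
  solve Keq expr → x = -0.02802; check Q = 7.2860e-05
Then change container volume by factor 0.5 (V_new/V_old).
Step 2:
                    A           X
  I            0.7081  1.8265e-05
  C       -3.6523e-05  1.8262e-05
  E             0.708  3.6527e-05
  solve Keq expr → x = 1.8262e-05; check Q = 7.2860e-05
Then add 0.1197 M of A.
Step 3:
                    A           X
  I            0.8277  3.6527e-05
  C       -2.6782e-05  1.3391e-05
  E            0.8277  4.9918e-05
  solve Keq expr → x = 1.3391e-05; check Q = 7.2860e-05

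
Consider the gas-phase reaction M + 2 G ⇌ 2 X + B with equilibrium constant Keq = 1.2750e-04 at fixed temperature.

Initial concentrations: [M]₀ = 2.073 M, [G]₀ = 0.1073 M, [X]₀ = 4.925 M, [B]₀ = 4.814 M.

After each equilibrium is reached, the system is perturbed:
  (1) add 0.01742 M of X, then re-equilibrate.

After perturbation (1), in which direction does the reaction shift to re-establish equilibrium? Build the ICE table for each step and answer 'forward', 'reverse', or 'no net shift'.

Q₀ = 4892 vs Keq = 1.2750e-04 ⇒ Q>K, reverse
Step 1:
                    M           G           X           B
  init          2.073      0.1073       4.925       4.814
  Δ             2.424       4.848      -4.848      -2.424
  eq            4.497       4.956     0.07676        2.39
  solve Keq expr → x = -2.424; check Q = 1.2750e-04
Then add 0.01742 M of X.
Step 2:
                    M           G           X           B
  init          4.497       4.956     0.09418        2.39
  Δ          0.008474     0.01695    -0.01695   -0.008474
  eq            4.506       4.972     0.07723       2.381
  solve Keq expr → x = -0.008474; check Q = 1.2750e-04

Direction: reverse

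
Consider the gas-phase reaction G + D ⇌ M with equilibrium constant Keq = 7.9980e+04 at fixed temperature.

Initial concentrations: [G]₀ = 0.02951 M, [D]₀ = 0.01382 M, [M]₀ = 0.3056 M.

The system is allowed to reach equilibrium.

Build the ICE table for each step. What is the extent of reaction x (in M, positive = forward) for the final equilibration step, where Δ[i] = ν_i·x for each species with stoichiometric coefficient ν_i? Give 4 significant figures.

x = 0.01357 M

Q₀ = 749.3 vs Keq = 7.9980e+04 ⇒ Q<K, forward
Step 1:
                    G           D           M
  Initial     0.02951     0.01382      0.3056
  Change     -0.01357    -0.01357     0.01357
  Equil       0.01594  2.5035e-04      0.3192
  solve Keq expr → x = 0.01357; check Q = 7.9980e+04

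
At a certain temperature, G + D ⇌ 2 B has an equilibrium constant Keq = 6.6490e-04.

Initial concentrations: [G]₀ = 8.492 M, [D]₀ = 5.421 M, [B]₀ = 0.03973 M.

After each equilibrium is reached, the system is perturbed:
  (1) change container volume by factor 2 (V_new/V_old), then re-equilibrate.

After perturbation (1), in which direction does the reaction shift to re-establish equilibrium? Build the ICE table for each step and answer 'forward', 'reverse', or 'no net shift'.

Q₀ = 3.4288e-05 vs Keq = 6.6490e-04 ⇒ Q<K, forward
Step 1:
                   G          D          B
  I            8.492      5.421    0.03973
  C         -0.06673   -0.06673     0.1335
  E            8.425      5.354     0.1732
  solve Keq expr → x = 0.06673; check Q = 6.6490e-04
Then change container volume by factor 2 (V_new/V_old).
Step 2:
                   G          D          B
  I            4.213      2.677    0.08659
  C                0          0          0
  E            4.213      2.677    0.08659
  solve Keq expr → x = 0; check Q = 6.6490e-04

Direction: no net shift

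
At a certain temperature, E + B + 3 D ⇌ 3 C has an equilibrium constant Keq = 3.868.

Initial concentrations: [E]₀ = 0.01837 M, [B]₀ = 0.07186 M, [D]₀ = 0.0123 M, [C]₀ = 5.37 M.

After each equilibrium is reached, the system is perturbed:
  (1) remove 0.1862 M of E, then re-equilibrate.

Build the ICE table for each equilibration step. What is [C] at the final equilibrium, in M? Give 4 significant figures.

[C]_eq = 3.012 M

Q₀ = 6.3039e+10 vs Keq = 3.868 ⇒ Q>K, reverse
Step 1:
                    E           B           D           C
  I           0.01837     0.07186      0.0123        5.37
  C            0.7576      0.7576       2.273      -2.273
  E             0.776      0.8295       2.285       3.097
  solve Keq expr → x = -0.7576; check Q = 3.868
Then remove 0.1862 M of E.
Step 2:
                    E           B           D           C
  I            0.5898      0.8295       2.285       3.097
  C           0.02842     0.02842     0.08526    -0.08526
  E            0.6182      0.8579        2.37       3.012
  solve Keq expr → x = -0.02842; check Q = 3.868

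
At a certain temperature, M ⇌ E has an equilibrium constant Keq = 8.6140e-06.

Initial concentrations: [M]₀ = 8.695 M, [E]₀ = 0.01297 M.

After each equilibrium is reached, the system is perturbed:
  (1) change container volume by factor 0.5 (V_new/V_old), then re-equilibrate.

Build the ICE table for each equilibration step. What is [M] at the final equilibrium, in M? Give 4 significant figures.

Q₀ = 0.001492 vs Keq = 8.6140e-06 ⇒ Q>K, reverse
Step 1:
                   M          E
  Initial      8.695    0.01297
  Change     0.01289   -0.01289
  Equil        8.708 7.5010e-05
  solve Keq expr → x = -0.01289; check Q = 8.6140e-06
Then change container volume by factor 0.5 (V_new/V_old).
Step 2:
                   M          E
  Initial      17.42 1.5002e-04
  Change           0          0
  Equil        17.42 1.5002e-04
  solve Keq expr → x = 0; check Q = 8.6140e-06

[M]_eq = 17.42 M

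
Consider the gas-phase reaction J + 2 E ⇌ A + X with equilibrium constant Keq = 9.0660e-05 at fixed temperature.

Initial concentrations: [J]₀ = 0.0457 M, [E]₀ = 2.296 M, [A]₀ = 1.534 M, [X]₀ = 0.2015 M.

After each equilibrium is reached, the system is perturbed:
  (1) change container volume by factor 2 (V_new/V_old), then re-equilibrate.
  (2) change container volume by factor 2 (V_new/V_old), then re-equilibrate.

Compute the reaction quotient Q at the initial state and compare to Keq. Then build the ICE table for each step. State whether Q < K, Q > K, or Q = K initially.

Q₀ = 1.283 vs Keq = 9.0660e-05 ⇒ Q>K, reverse
Step 1:
                  J         E         A         X
  init       0.0457     2.296     1.534    0.2015
  Δ          0.2014    0.4028   -0.2014   -0.2014
  eq         0.2471     2.699     1.333 1.2242e-04
  solve Keq expr → x = -0.2014; check Q = 9.0660e-05
Then change container volume by factor 2 (V_new/V_old).
Step 2:
                  J         E         A         X
  init       0.1235     1.349    0.6663 6.1212e-05
  Δ       3.0594e-05 6.1189e-05 -3.0594e-05 -3.0594e-05
  eq         0.1236     1.349    0.6663 3.0618e-05
  solve Keq expr → x = -3.0594e-05; check Q = 9.0660e-05
Then change container volume by factor 2 (V_new/V_old).
Step 3:
                  J         E         A         X
  init      0.06178    0.6747    0.3331 1.5309e-05
  Δ       7.6530e-06 1.5306e-05 -7.6530e-06 -7.6530e-06
  eq        0.06179    0.6747    0.3331 7.6560e-06
  solve Keq expr → x = -7.6530e-06; check Q = 9.0660e-05

Q₀ = 1.283; Q > K (proceeds reverse)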